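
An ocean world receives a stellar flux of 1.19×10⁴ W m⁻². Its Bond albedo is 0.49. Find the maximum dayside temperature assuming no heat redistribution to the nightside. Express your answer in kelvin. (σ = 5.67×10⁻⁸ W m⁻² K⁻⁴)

With no redistribution each surface element balances locally: S(1−A) = σT⁴.
T = [1.19×10⁴ × 0.51 / 5.67×10⁻⁸]^(1/4) = (1.07×10¹¹)^(1/4) = 572 K.

T_ss ≈ 572 K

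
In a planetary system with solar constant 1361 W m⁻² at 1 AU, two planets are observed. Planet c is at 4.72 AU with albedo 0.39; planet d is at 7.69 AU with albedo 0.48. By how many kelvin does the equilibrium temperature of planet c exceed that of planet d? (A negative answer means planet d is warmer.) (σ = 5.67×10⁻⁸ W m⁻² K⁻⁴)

T_eq = [S₀(1−A)/(4σd²)]^(1/4), so T ∝ (1−A)^(1/4) / √d.
T₁ = [1361×0.61/(4×5.67×10⁻⁸×4.72²)]^(1/4) = 113.22 K.
T₂ = [1361×0.52/(4×5.67×10⁻⁸×7.69²)]^(1/4) = 85.23 K.

ΔT ≈ 28.0 K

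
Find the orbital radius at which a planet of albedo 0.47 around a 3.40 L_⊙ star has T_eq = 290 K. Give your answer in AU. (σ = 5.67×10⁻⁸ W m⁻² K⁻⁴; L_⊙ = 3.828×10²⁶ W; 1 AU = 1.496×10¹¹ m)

L = 3.40 × 3.828×10²⁶ = 1.30×10²⁷ W.
From T_eq⁴ = L(1−A)/(16πσd²): d = √[L(1−A)/(16πσT_eq⁴)].
d = √[1.30×10²⁷ × 0.53 / (16π × 5.67×10⁻⁸ × (290)⁴)] = 1.85×10¹¹ m = 1.24 AU.

d ≈ 1.24 AU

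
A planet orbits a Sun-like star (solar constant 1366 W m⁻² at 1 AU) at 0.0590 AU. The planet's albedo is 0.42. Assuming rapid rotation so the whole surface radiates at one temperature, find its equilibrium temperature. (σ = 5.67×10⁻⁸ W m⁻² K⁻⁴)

T_eq ≈ 1000 K

Flux at 0.0590 AU: S = 1366/0.0590² = 3.92×10⁵ W m⁻².
Energy balance: absorbed = emitted ⇒ πR²·S(1−A) = 4πR²·σT_eq⁴, so T_eq⁴ = S(1−A)/(4σ).
T_eq = [3.92×10⁵ × 0.58 / (4 × 5.67×10⁻⁸)]^(1/4) = (1.00×10¹²)^(1/4) = 1000 K.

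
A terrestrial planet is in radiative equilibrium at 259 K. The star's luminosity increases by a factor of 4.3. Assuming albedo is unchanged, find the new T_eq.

T_eq ∝ L^(1/4) · d^(−1/2).
T′ = 259 × 4.3^(1/4) = 373 K.

T_eq ≈ 373 K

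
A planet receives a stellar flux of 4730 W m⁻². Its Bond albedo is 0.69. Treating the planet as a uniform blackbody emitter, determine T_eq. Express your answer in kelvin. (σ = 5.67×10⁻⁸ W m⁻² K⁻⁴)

Energy balance: absorbed = emitted ⇒ πR²·S(1−A) = 4πR²·σT_eq⁴, so T_eq⁴ = S(1−A)/(4σ).
T_eq = [4730 × 0.31 / (4 × 5.67×10⁻⁸)]^(1/4) = (6.47×10⁹)^(1/4) = 284 K.

T_eq ≈ 284 K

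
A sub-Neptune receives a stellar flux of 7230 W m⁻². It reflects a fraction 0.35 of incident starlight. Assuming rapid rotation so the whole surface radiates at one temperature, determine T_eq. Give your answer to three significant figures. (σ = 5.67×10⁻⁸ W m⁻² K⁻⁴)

Energy balance: absorbed = emitted ⇒ πR²·S(1−A) = 4πR²·σT_eq⁴, so T_eq⁴ = S(1−A)/(4σ).
T_eq = [7230 × 0.65 / (4 × 5.67×10⁻⁸)]^(1/4) = (2.07×10¹⁰)^(1/4) = 379 K.

T_eq ≈ 379 K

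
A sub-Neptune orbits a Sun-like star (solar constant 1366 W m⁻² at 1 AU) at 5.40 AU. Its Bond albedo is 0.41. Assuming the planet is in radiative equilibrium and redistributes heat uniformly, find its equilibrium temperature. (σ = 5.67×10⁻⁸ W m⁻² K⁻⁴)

Flux at 5.40 AU: S = 1366/5.40² = 46.8 W m⁻².
Energy balance: absorbed = emitted ⇒ πR²·S(1−A) = 4πR²·σT_eq⁴, so T_eq⁴ = S(1−A)/(4σ).
T_eq = [46.8 × 0.59 / (4 × 5.67×10⁻⁸)]^(1/4) = (1.22×10⁸)^(1/4) = 105 K.

T_eq ≈ 105 K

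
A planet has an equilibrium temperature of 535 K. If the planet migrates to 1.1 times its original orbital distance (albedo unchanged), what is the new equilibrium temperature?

T_eq ∝ L^(1/4) · d^(−1/2).
T′ = 535 / 1.1^(1/2) = 510 K.

T_eq ≈ 510 K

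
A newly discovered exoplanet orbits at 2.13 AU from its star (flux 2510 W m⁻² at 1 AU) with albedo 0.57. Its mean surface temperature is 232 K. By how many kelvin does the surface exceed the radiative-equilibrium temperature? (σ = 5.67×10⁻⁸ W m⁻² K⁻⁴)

S = 2510/2.13² = 553.2 W m⁻².
T_eq = [S(1−A)/(4σ)]^(1/4) = [553.2×0.43/(4×5.67×10⁻⁸)]^(1/4) = 180.0 K.
ΔT = T_surf − T_eq = 232 − 180.0.

ΔT ≈ 52.0 K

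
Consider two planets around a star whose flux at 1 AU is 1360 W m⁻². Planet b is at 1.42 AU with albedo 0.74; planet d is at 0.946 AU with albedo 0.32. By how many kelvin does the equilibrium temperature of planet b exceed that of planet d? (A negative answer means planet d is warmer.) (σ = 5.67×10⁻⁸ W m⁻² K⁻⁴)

T_eq = [S₀(1−A)/(4σd²)]^(1/4), so T ∝ (1−A)^(1/4) / √d.
T₁ = [1360×0.26/(4×5.67×10⁻⁸×1.42²)]^(1/4) = 166.75 K.
T₂ = [1360×0.68/(4×5.67×10⁻⁸×0.946²)]^(1/4) = 259.81 K.

ΔT ≈ -93.1 K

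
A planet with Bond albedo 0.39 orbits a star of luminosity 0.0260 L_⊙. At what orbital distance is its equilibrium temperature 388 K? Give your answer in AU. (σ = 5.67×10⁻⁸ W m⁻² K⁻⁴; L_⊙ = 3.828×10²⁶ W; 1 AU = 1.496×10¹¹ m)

d ≈ 0.0648 AU

L = 0.0260 × 3.828×10²⁶ = 9.95×10²⁴ W.
From T_eq⁴ = L(1−A)/(16πσd²): d = √[L(1−A)/(16πσT_eq⁴)].
d = √[9.95×10²⁴ × 0.61 / (16π × 5.67×10⁻⁸ × (388)⁴)] = 9.69×10⁹ m = 0.0648 AU.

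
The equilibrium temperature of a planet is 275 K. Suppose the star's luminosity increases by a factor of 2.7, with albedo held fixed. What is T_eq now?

T_eq ≈ 353 K

T_eq ∝ L^(1/4) · d^(−1/2).
T′ = 275 × 2.7^(1/4) = 353 K.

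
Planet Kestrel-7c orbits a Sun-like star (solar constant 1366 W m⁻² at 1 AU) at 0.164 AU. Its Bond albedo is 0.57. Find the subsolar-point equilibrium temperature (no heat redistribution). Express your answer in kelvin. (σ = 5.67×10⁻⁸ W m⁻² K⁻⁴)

T_ss ≈ 788 K

Flux at 0.164 AU: S = 1366/0.164² = 5.08×10⁴ W m⁻².
At the subsolar point the surface absorbs S(1−A) and emits σT⁴ per unit area — no factor of 4, since only the local patch is in balance.
T = [5.08×10⁴ × 0.43 / 5.67×10⁻⁸]^(1/4) = (3.85×10¹¹)^(1/4) = 788 K.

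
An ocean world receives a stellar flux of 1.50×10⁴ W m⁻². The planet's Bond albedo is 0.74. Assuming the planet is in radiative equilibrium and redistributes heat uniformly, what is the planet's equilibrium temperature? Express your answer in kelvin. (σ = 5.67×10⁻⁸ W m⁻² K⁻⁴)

T_eq ≈ 362 K

Energy balance: absorbed = emitted ⇒ πR²·S(1−A) = 4πR²·σT_eq⁴, so T_eq⁴ = S(1−A)/(4σ).
T_eq = [1.50×10⁴ × 0.26 / (4 × 5.67×10⁻⁸)]^(1/4) = (1.72×10¹⁰)^(1/4) = 362 K.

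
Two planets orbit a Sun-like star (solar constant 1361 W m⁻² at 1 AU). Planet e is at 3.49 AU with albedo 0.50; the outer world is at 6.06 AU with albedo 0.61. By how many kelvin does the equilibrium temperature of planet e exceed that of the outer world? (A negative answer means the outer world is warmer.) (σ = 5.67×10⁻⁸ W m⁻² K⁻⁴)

ΔT ≈ 35.9 K

T_eq = [S₀(1−A)/(4σd²)]^(1/4), so T ∝ (1−A)^(1/4) / √d.
T₁ = [1361×0.50/(4×5.67×10⁻⁸×3.49²)]^(1/4) = 125.28 K.
T₂ = [1361×0.39/(4×5.67×10⁻⁸×6.06²)]^(1/4) = 89.35 K.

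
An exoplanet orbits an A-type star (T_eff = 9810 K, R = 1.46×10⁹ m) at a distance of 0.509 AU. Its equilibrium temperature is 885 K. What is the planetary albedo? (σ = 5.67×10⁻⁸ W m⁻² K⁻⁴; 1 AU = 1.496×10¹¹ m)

d = 0.509 AU = 7.61×10¹⁰ m.
L = 4πR_⋆²σT_⋆⁴ = 4π(1.46×10⁹)² × 5.67×10⁻⁸ × (9810)⁴ = 1.41×10²⁸ W.
S = L/(4πd²) = 1.93×10⁵ W m⁻².
From T_eq⁴ = S(1−A)/(4σ): 1−A = 4σT_eq⁴/S.
1−A = 4 × 5.67×10⁻⁸ × (885)⁴ / 1.93×10⁵ = 0.721.

A ≈ 0.28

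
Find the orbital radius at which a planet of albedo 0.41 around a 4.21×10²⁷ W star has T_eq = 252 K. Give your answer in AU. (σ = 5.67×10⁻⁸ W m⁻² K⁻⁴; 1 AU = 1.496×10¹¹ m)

From T_eq⁴ = L(1−A)/(16πσd²): d = √[L(1−A)/(16πσT_eq⁴)].
d = √[4.21×10²⁷ × 0.59 / (16π × 5.67×10⁻⁸ × (252)⁴)] = 4.65×10¹¹ m = 3.11 AU.

d ≈ 3.11 AU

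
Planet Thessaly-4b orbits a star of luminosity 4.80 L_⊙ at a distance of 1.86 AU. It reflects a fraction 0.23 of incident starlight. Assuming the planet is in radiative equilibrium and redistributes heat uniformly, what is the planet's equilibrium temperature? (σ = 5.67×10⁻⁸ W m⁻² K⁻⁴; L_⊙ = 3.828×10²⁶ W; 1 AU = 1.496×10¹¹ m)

T_eq ≈ 283 K

d = 1.86 AU = 2.78×10¹¹ m.
L = 4.80 × 3.828×10²⁶ = 1.84×10²⁷ W.
Flux: S = L/(4πd²) = 1.84×10²⁷/(4π×(2.78×10¹¹)²) = 1890 W m⁻².
Energy balance: absorbed = emitted ⇒ πR²·S(1−A) = 4πR²·σT_eq⁴, so T_eq⁴ = S(1−A)/(4σ).
T_eq = [1890 × 0.77 / (4 × 5.67×10⁻⁸)]^(1/4) = (6.41×10⁹)^(1/4) = 283 K.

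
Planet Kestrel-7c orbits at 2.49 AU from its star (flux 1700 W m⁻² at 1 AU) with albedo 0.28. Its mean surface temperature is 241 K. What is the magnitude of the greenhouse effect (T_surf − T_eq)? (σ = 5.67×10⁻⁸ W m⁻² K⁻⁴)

S = 1700/2.49² = 274.2 W m⁻².
T_eq = [S(1−A)/(4σ)]^(1/4) = [274.2×0.72/(4×5.67×10⁻⁸)]^(1/4) = 171.8 K.
ΔT = T_surf − T_eq = 241 − 171.8.

ΔT ≈ 69.2 K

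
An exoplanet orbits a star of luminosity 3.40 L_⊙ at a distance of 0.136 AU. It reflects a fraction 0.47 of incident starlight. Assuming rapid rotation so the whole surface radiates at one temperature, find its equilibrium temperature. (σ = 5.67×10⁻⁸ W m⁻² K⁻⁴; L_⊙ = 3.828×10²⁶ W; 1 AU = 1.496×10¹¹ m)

T_eq ≈ 874 K

d = 0.136 AU = 2.03×10¹⁰ m.
L = 3.40 × 3.828×10²⁶ = 1.30×10²⁷ W.
Flux: S = L/(4πd²) = 1.30×10²⁷/(4π×(2.03×10¹⁰)²) = 2.50×10⁵ W m⁻².
Energy balance: absorbed = emitted ⇒ πR²·S(1−A) = 4πR²·σT_eq⁴, so T_eq⁴ = S(1−A)/(4σ).
T_eq = [2.50×10⁵ × 0.53 / (4 × 5.67×10⁻⁸)]^(1/4) = (5.85×10¹¹)^(1/4) = 874 K.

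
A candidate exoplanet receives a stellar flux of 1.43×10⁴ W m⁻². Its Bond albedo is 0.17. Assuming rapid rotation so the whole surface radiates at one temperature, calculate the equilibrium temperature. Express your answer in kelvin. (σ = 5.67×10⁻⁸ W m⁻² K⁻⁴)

Energy balance: absorbed = emitted ⇒ πR²·S(1−A) = 4πR²·σT_eq⁴, so T_eq⁴ = S(1−A)/(4σ).
T_eq = [1.43×10⁴ × 0.83 / (4 × 5.67×10⁻⁸)]^(1/4) = (5.23×10¹⁰)^(1/4) = 478 K.

T_eq ≈ 478 K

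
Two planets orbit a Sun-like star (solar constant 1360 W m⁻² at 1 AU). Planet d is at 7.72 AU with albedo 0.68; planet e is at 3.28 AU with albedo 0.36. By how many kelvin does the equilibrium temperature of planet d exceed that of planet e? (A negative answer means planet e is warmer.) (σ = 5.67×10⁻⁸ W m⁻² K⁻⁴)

ΔT ≈ -62.1 K

T_eq = [S₀(1−A)/(4σd²)]^(1/4), so T ∝ (1−A)^(1/4) / √d.
T₁ = [1360×0.32/(4×5.67×10⁻⁸×7.72²)]^(1/4) = 75.33 K.
T₂ = [1360×0.64/(4×5.67×10⁻⁸×3.28²)]^(1/4) = 137.43 K.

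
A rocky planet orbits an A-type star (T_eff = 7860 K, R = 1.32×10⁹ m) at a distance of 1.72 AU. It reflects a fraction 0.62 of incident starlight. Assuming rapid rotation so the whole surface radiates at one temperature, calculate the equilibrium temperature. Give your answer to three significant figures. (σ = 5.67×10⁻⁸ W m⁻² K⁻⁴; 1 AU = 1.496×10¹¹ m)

d = 1.72 AU = 2.57×10¹¹ m.
L = 4πR_⋆²σT_⋆⁴ = 4π(1.32×10⁹)² × 5.67×10⁻⁸ × (7860)⁴ = 4.74×10²⁷ W.
S = L/(4πd²) = 5700 W m⁻².
Energy balance: absorbed = emitted ⇒ πR²·S(1−A) = 4πR²·σT_eq⁴, so T_eq⁴ = S(1−A)/(4σ).
T_eq = [5700 × 0.38 / (4 × 5.67×10⁻⁸)]^(1/4) = (9.54×10⁹)^(1/4) = 313 K.

T_eq ≈ 313 K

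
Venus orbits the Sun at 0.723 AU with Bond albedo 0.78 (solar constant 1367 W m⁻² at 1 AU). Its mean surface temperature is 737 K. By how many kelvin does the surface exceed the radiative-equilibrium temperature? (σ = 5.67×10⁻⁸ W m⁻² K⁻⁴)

ΔT ≈ 512.6 K

S = 1367/0.723² = 2615 W m⁻².
T_eq = [S(1−A)/(4σ)]^(1/4) = [2615×0.22/(4×5.67×10⁻⁸)]^(1/4) = 224.4 K.
ΔT = T_surf − T_eq = 737 − 224.4.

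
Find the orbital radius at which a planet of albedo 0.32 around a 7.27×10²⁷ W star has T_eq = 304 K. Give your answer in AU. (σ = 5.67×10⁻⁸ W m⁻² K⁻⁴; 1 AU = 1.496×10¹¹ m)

d ≈ 3.01 AU

From T_eq⁴ = L(1−A)/(16πσd²): d = √[L(1−A)/(16πσT_eq⁴)].
d = √[7.27×10²⁷ × 0.68 / (16π × 5.67×10⁻⁸ × (304)⁴)] = 4.51×10¹¹ m = 3.01 AU.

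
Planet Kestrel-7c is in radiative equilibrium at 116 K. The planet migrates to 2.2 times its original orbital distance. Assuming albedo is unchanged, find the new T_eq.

T_eq ∝ L^(1/4) · d^(−1/2).
T′ = 116 / 2.2^(1/2) = 78.2 K.

T_eq ≈ 78.2 K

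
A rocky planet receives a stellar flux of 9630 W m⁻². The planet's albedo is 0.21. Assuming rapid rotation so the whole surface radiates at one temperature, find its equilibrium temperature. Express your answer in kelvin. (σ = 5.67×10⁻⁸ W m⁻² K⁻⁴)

Energy balance: absorbed = emitted ⇒ πR²·S(1−A) = 4πR²·σT_eq⁴, so T_eq⁴ = S(1−A)/(4σ).
T_eq = [9630 × 0.79 / (4 × 5.67×10⁻⁸)]^(1/4) = (3.35×10¹⁰)^(1/4) = 428 K.

T_eq ≈ 428 K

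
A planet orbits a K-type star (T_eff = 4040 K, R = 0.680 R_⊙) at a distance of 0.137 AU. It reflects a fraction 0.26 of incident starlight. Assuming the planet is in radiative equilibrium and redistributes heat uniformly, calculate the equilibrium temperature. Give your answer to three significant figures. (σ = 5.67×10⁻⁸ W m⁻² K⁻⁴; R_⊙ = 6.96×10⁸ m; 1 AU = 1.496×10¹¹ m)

R_⋆ = 0.680 × 6.96×10⁸ = 4.73×10⁸ m.
d = 0.137 AU = 2.05×10¹⁰ m.
L = 4πR_⋆²σT_⋆⁴ = 4π(4.73×10⁸)² × 5.67×10⁻⁸ × (4040)⁴ = 4.25×10²⁵ W.
S = L/(4πd²) = 8050 W m⁻².
Energy balance: absorbed = emitted ⇒ πR²·S(1−A) = 4πR²·σT_eq⁴, so T_eq⁴ = S(1−A)/(4σ).
T_eq = [8050 × 0.74 / (4 × 5.67×10⁻⁸)]^(1/4) = (2.63×10¹⁰)^(1/4) = 403 K.

T_eq ≈ 403 K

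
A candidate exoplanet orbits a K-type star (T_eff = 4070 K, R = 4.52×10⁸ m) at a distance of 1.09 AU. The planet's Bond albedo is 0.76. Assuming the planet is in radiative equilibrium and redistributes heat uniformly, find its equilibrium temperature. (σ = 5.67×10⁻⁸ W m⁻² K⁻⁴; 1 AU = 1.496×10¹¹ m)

d = 1.09 AU = 1.63×10¹¹ m.
L = 4πR_⋆²σT_⋆⁴ = 4π(4.52×10⁸)² × 5.67×10⁻⁸ × (4070)⁴ = 3.99×10²⁵ W.
S = L/(4πd²) = 120 W m⁻².
Energy balance: absorbed = emitted ⇒ πR²·S(1−A) = 4πR²·σT_eq⁴, so T_eq⁴ = S(1−A)/(4σ).
T_eq = [120 × 0.24 / (4 × 5.67×10⁻⁸)]^(1/4) = (1.26×10⁸)^(1/4) = 106 K.

T_eq ≈ 106 K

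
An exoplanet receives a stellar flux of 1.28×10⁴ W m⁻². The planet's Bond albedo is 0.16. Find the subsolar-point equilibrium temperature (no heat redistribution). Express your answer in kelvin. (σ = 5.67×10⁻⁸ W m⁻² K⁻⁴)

At the subsolar point the surface absorbs S(1−A) and emits σT⁴ per unit area — no factor of 4, since only the local patch is in balance.
T = [1.28×10⁴ × 0.84 / 5.67×10⁻⁸]^(1/4) = (1.90×10¹¹)^(1/4) = 660 K.

T_ss ≈ 660 K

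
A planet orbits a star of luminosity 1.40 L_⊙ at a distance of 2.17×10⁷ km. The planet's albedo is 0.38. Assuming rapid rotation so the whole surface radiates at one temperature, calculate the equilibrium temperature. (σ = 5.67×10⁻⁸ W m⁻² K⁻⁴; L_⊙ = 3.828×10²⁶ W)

d = 2.17×10⁷ km = 2.17×10¹⁰ m.
L = 1.40 × 3.828×10²⁶ = 5.36×10²⁶ W.
Flux: S = L/(4πd²) = 5.36×10²⁶/(4π×(2.17×10¹⁰)²) = 9.06×10⁴ W m⁻².
Energy balance: absorbed = emitted ⇒ πR²·S(1−A) = 4πR²·σT_eq⁴, so T_eq⁴ = S(1−A)/(4σ).
T_eq = [9.06×10⁴ × 0.62 / (4 × 5.67×10⁻⁸)]^(1/4) = (2.48×10¹¹)^(1/4) = 705 K.

T_eq ≈ 705 K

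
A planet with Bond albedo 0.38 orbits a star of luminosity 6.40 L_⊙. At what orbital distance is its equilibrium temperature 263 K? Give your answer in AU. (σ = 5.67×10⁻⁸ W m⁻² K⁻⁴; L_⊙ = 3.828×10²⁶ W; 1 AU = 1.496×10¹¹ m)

L = 6.40 × 3.828×10²⁶ = 2.45×10²⁷ W.
From T_eq⁴ = L(1−A)/(16πσd²): d = √[L(1−A)/(16πσT_eq⁴)].
d = √[2.45×10²⁷ × 0.62 / (16π × 5.67×10⁻⁸ × (263)⁴)] = 3.34×10¹¹ m = 2.23 AU.

d ≈ 2.23 AU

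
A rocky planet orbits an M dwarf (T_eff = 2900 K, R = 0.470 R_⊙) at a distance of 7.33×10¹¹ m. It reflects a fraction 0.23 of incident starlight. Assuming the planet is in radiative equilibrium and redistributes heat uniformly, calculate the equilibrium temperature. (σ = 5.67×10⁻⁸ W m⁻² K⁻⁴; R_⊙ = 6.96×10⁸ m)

T_eq ≈ 40.6 K

R_⋆ = 0.470 × 6.96×10⁸ = 3.27×10⁸ m.
L = 4πR_⋆²σT_⋆⁴ = 4π(3.27×10⁸)² × 5.67×10⁻⁸ × (2900)⁴ = 5.39×10²⁴ W.
S = L/(4πd²) = 0.799 W m⁻².
Energy balance: absorbed = emitted ⇒ πR²·S(1−A) = 4πR²·σT_eq⁴, so T_eq⁴ = S(1−A)/(4σ).
T_eq = [0.799 × 0.77 / (4 × 5.67×10⁻⁸)]^(1/4) = (2.71×10⁶)^(1/4) = 40.6 K.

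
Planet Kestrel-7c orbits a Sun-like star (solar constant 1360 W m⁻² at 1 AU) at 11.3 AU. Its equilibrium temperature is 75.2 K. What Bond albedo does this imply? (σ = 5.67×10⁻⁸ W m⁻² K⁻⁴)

A ≈ 0.32

Flux at 11.3 AU: S = 1360/11.3² = 10.7 W m⁻².
From T_eq⁴ = S(1−A)/(4σ): 1−A = 4σT_eq⁴/S.
1−A = 4 × 5.67×10⁻⁸ × (75.2)⁴ / 10.7 = 0.681.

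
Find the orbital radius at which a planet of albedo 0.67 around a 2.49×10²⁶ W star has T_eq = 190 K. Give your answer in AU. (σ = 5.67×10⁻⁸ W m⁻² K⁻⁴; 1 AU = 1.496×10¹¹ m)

From T_eq⁴ = L(1−A)/(16πσd²): d = √[L(1−A)/(16πσT_eq⁴)].
d = √[2.49×10²⁶ × 0.33 / (16π × 5.67×10⁻⁸ × (190)⁴)] = 1.49×10¹¹ m = 0.994 AU.

d ≈ 0.994 AU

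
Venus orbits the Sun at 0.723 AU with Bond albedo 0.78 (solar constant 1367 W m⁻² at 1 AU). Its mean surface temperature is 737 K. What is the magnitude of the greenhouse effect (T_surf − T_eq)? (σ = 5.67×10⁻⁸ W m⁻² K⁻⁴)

S = 1367/0.723² = 2615 W m⁻².
T_eq = [S(1−A)/(4σ)]^(1/4) = [2615×0.22/(4×5.67×10⁻⁸)]^(1/4) = 224.4 K.
ΔT = T_surf − T_eq = 737 − 224.4.

ΔT ≈ 512.6 K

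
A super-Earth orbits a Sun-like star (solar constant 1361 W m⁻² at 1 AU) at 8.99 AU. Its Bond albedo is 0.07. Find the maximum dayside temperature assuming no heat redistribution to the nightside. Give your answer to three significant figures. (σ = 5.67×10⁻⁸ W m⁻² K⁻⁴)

Flux at 8.99 AU: S = 1361/8.99² = 16.8 W m⁻².
With no redistribution each surface element balances locally: S(1−A) = σT⁴.
T = [16.8 × 0.93 / 5.67×10⁻⁸]^(1/4) = (2.76×10⁸)^(1/4) = 129 K.

T_ss ≈ 129 K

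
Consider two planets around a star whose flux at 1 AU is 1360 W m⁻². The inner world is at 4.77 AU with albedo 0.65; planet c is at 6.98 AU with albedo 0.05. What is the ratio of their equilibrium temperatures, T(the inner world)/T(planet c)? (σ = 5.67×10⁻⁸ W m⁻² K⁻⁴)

T_eq = [S₀(1−A)/(4σd²)]^(1/4), so T ∝ (1−A)^(1/4) / √d.
T₁ = [1360×0.35/(4×5.67×10⁻⁸×4.77²)]^(1/4) = 98.00 K.
T₂ = [1360×0.95/(4×5.67×10⁻⁸×6.98²)]^(1/4) = 103.99 K.

T₁/T₂ ≈ 0.942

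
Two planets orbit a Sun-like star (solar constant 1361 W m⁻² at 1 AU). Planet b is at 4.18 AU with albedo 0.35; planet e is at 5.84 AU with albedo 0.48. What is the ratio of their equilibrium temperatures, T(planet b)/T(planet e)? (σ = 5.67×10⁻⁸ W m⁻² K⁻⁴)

T_eq = [S₀(1−A)/(4σd²)]^(1/4), so T ∝ (1−A)^(1/4) / √d.
T₁ = [1361×0.65/(4×5.67×10⁻⁸×4.18²)]^(1/4) = 122.23 K.
T₂ = [1361×0.52/(4×5.67×10⁻⁸×5.84²)]^(1/4) = 97.80 K.

T₁/T₂ ≈ 1.250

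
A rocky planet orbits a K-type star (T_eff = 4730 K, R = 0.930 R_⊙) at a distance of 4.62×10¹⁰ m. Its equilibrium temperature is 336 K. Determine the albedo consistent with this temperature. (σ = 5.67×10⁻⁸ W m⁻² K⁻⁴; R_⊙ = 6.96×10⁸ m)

A ≈ 0.48

R_⋆ = 0.930 × 6.96×10⁸ = 6.47×10⁸ m.
L = 4πR_⋆²σT_⋆⁴ = 4π(6.47×10⁸)² × 5.67×10⁻⁸ × (4730)⁴ = 1.49×10²⁶ W.
S = L/(4πd²) = 5570 W m⁻².
From T_eq⁴ = S(1−A)/(4σ): 1−A = 4σT_eq⁴/S.
1−A = 4 × 5.67×10⁻⁸ × (336)⁴ / 5570 = 0.519.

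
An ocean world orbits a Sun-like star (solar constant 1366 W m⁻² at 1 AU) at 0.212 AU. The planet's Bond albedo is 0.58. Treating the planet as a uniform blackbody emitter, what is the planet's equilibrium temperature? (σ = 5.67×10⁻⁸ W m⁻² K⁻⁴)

Flux at 0.212 AU: S = 1366/0.212² = 3.04×10⁴ W m⁻².
Energy balance: absorbed = emitted ⇒ πR²·S(1−A) = 4πR²·σT_eq⁴, so T_eq⁴ = S(1−A)/(4σ).
T_eq = [3.04×10⁴ × 0.42 / (4 × 5.67×10⁻⁸)]^(1/4) = (5.63×10¹⁰)^(1/4) = 487 K.

T_eq ≈ 487 K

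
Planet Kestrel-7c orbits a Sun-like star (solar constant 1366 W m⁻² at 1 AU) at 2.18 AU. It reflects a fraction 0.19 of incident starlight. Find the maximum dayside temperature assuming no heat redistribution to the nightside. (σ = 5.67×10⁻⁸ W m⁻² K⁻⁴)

T_ss ≈ 253 K

Flux at 2.18 AU: S = 1366/2.18² = 287 W m⁻².
With no redistribution each surface element balances locally: S(1−A) = σT⁴.
T = [287 × 0.81 / 5.67×10⁻⁸]^(1/4) = (4.11×10⁹)^(1/4) = 253 K.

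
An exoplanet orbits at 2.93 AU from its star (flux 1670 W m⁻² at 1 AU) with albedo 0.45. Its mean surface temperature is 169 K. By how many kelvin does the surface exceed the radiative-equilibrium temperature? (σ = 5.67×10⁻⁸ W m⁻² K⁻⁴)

S = 1670/2.93² = 194.5 W m⁻².
T_eq = [S(1−A)/(4σ)]^(1/4) = [194.5×0.55/(4×5.67×10⁻⁸)]^(1/4) = 147.4 K.
ΔT = T_surf − T_eq = 169 − 147.4.

ΔT ≈ 21.6 K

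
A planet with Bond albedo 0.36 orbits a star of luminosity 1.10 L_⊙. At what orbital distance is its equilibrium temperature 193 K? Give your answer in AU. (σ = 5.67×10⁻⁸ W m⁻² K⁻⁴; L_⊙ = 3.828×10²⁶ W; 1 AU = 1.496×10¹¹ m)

d ≈ 1.75 AU

L = 1.10 × 3.828×10²⁶ = 4.21×10²⁶ W.
From T_eq⁴ = L(1−A)/(16πσd²): d = √[L(1−A)/(16πσT_eq⁴)].
d = √[4.21×10²⁶ × 0.64 / (16π × 5.67×10⁻⁸ × (193)⁴)] = 2.61×10¹¹ m = 1.75 AU.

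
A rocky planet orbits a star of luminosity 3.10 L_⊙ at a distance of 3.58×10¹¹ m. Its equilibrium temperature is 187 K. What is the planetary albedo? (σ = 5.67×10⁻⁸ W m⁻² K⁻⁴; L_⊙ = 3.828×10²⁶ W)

A ≈ 0.62

L = 3.10 × 3.828×10²⁶ = 1.19×10²⁷ W.
Flux: S = L/(4πd²) = 1.19×10²⁷/(4π×(3.58×10¹¹)²) = 737 W m⁻².
From T_eq⁴ = S(1−A)/(4σ): 1−A = 4σT_eq⁴/S.
1−A = 4 × 5.67×10⁻⁸ × (187)⁴ / 737 = 0.376.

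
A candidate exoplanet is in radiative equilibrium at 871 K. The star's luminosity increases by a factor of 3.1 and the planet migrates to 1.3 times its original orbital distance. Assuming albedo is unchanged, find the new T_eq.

T_eq ≈ 1010 K

T_eq ∝ L^(1/4) · d^(−1/2).
T′ = 871 × 3.1^(1/4) / 1.3^(1/2) = 1010 K.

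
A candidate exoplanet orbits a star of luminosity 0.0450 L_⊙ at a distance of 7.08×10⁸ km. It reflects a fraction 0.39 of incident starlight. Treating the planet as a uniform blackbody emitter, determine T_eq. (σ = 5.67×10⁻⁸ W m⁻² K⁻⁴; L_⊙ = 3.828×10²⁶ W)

d = 7.08×10⁸ km = 7.08×10¹¹ m.
L = 0.0450 × 3.828×10²⁶ = 1.72×10²⁵ W.
Flux: S = L/(4πd²) = 1.72×10²⁵/(4π×(7.08×10¹¹)²) = 2.73 W m⁻².
Energy balance: absorbed = emitted ⇒ πR²·S(1−A) = 4πR²·σT_eq⁴, so T_eq⁴ = S(1−A)/(4σ).
T_eq = [2.73 × 0.61 / (4 × 5.67×10⁻⁸)]^(1/4) = (7.36×10⁶)^(1/4) = 52.1 K.

T_eq ≈ 52.1 K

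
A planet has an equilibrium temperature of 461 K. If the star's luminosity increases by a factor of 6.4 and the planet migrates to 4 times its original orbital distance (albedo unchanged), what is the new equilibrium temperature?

T_eq ≈ 367 K

T_eq ∝ L^(1/4) · d^(−1/2).
T′ = 461 × 6.4^(1/4) / 4^(1/2) = 367 K.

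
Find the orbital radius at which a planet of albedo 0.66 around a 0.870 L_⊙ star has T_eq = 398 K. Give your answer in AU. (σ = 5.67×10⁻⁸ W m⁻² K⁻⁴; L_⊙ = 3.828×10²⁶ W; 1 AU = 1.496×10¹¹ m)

L = 0.870 × 3.828×10²⁶ = 3.33×10²⁶ W.
From T_eq⁴ = L(1−A)/(16πσd²): d = √[L(1−A)/(16πσT_eq⁴)].
d = √[3.33×10²⁶ × 0.34 / (16π × 5.67×10⁻⁸ × (398)⁴)] = 3.98×10¹⁰ m = 0.266 AU.

d ≈ 0.266 AU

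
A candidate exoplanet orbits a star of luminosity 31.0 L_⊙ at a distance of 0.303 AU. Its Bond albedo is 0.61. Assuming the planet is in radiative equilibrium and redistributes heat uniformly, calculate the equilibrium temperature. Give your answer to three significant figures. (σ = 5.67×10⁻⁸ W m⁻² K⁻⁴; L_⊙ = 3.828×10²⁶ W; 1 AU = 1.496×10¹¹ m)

T_eq ≈ 943 K

d = 0.303 AU = 4.53×10¹⁰ m.
L = 31.0 × 3.828×10²⁶ = 1.19×10²⁸ W.
Flux: S = L/(4πd²) = 1.19×10²⁸/(4π×(4.53×10¹⁰)²) = 4.60×10⁵ W m⁻².
Energy balance: absorbed = emitted ⇒ πR²·S(1−A) = 4πR²·σT_eq⁴, so T_eq⁴ = S(1−A)/(4σ).
T_eq = [4.60×10⁵ × 0.39 / (4 × 5.67×10⁻⁸)]^(1/4) = (7.90×10¹¹)^(1/4) = 943 K.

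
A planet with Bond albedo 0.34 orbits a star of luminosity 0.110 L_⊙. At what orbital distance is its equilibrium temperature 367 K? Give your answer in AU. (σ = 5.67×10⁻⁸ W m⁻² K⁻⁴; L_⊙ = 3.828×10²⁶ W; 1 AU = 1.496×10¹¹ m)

L = 0.110 × 3.828×10²⁶ = 4.21×10²⁵ W.
From T_eq⁴ = L(1−A)/(16πσd²): d = √[L(1−A)/(16πσT_eq⁴)].
d = √[4.21×10²⁵ × 0.66 / (16π × 5.67×10⁻⁸ × (367)⁴)] = 2.32×10¹⁰ m = 0.155 AU.

d ≈ 0.155 AU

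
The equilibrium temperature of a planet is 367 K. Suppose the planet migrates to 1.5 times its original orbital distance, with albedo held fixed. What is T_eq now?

T_eq ≈ 300 K

T_eq ∝ L^(1/4) · d^(−1/2).
T′ = 367 / 1.5^(1/2) = 300 K.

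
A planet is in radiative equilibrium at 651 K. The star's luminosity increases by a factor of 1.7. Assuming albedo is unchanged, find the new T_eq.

T_eq ≈ 743 K

T_eq ∝ L^(1/4) · d^(−1/2).
T′ = 651 × 1.7^(1/4) = 743 K.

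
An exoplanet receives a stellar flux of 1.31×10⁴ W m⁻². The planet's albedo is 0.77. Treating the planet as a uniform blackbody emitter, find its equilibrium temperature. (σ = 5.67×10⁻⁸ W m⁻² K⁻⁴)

Energy balance: absorbed = emitted ⇒ πR²·S(1−A) = 4πR²·σT_eq⁴, so T_eq⁴ = S(1−A)/(4σ).
T_eq = [1.31×10⁴ × 0.23 / (4 × 5.67×10⁻⁸)]^(1/4) = (1.33×10¹⁰)^(1/4) = 339 K.

T_eq ≈ 339 K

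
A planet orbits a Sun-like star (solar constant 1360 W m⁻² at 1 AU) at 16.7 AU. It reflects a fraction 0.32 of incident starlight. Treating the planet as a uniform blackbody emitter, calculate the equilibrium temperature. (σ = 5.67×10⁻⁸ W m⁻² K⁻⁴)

Flux at 16.7 AU: S = 1360/16.7² = 4.88 W m⁻².
Energy balance: absorbed = emitted ⇒ πR²·S(1−A) = 4πR²·σT_eq⁴, so T_eq⁴ = S(1−A)/(4σ).
T_eq = [4.88 × 0.68 / (4 × 5.67×10⁻⁸)]^(1/4) = (1.46×10⁷)^(1/4) = 61.8 K.

T_eq ≈ 61.8 K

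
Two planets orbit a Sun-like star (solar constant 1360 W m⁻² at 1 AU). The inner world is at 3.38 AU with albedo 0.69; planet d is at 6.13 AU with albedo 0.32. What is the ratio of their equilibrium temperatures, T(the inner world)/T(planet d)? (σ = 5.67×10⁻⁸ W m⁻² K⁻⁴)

T_eq = [S₀(1−A)/(4σd²)]^(1/4), so T ∝ (1−A)^(1/4) / √d.
T₁ = [1360×0.31/(4×5.67×10⁻⁸×3.38²)]^(1/4) = 112.94 K.
T₂ = [1360×0.68/(4×5.67×10⁻⁸×6.13²)]^(1/4) = 102.06 K.

T₁/T₂ ≈ 1.107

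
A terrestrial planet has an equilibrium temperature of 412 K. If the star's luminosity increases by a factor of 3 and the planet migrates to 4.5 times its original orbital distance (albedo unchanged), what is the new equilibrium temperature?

T_eq ≈ 256 K

T_eq ∝ L^(1/4) · d^(−1/2).
T′ = 412 × 3^(1/4) / 4.5^(1/2) = 256 K.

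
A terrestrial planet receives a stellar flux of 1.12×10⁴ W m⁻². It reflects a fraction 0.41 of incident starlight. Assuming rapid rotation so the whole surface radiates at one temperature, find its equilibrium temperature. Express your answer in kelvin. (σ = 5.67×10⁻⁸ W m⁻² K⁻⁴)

Energy balance: absorbed = emitted ⇒ πR²·S(1−A) = 4πR²·σT_eq⁴, so T_eq⁴ = S(1−A)/(4σ).
T_eq = [1.12×10⁴ × 0.59 / (4 × 5.67×10⁻⁸)]^(1/4) = (2.91×10¹⁰)^(1/4) = 413 K.

T_eq ≈ 413 K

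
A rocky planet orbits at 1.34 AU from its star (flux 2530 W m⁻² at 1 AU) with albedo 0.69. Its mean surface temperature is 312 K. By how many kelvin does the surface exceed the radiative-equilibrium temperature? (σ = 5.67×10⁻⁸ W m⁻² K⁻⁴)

ΔT ≈ 102.5 K

S = 2530/1.34² = 1409 W m⁻².
T_eq = [S(1−A)/(4σ)]^(1/4) = [1409×0.31/(4×5.67×10⁻⁸)]^(1/4) = 209.5 K.
ΔT = T_surf − T_eq = 312 − 209.5.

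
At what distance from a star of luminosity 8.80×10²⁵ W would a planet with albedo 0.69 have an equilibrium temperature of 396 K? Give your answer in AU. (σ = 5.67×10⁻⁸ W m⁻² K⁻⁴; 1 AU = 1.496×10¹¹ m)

From T_eq⁴ = L(1−A)/(16πσd²): d = √[L(1−A)/(16πσT_eq⁴)].
d = √[8.80×10²⁵ × 0.31 / (16π × 5.67×10⁻⁸ × (396)⁴)] = 1.97×10¹⁰ m = 0.132 AU.

d ≈ 0.132 AU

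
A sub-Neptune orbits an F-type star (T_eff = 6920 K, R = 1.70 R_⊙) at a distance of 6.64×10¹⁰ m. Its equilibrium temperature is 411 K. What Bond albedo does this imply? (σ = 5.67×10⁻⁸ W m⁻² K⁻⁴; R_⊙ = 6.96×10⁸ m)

A ≈ 0.84

R_⋆ = 1.70 × 6.96×10⁸ = 1.18×10⁹ m.
L = 4πR_⋆²σT_⋆⁴ = 4π(1.18×10⁹)² × 5.67×10⁻⁸ × (6920)⁴ = 2.29×10²⁷ W.
S = L/(4πd²) = 4.13×10⁴ W m⁻².
From T_eq⁴ = S(1−A)/(4σ): 1−A = 4σT_eq⁴/S.
1−A = 4 × 5.67×10⁻⁸ × (411)⁴ / 4.13×10⁴ = 0.157.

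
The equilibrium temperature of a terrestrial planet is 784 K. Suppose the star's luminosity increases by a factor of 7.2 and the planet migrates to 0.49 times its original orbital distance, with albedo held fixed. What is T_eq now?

T_eq ≈ 1830 K

T_eq ∝ L^(1/4) · d^(−1/2).
T′ = 784 × 7.2^(1/4) / 0.49^(1/2) = 1830 K.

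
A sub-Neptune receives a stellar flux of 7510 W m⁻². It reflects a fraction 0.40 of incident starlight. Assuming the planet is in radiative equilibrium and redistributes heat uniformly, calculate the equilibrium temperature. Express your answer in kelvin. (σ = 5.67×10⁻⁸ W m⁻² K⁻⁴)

Energy balance: absorbed = emitted ⇒ πR²·S(1−A) = 4πR²·σT_eq⁴, so T_eq⁴ = S(1−A)/(4σ).
T_eq = [7510 × 0.60 / (4 × 5.67×10⁻⁸)]^(1/4) = (1.99×10¹⁰)^(1/4) = 375 K.

T_eq ≈ 375 K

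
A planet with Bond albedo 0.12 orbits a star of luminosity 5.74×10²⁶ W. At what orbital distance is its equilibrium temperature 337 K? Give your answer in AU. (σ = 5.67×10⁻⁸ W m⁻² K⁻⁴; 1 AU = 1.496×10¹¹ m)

d ≈ 0.784 AU

From T_eq⁴ = L(1−A)/(16πσd²): d = √[L(1−A)/(16πσT_eq⁴)].
d = √[5.74×10²⁶ × 0.88 / (16π × 5.67×10⁻⁸ × (337)⁴)] = 1.17×10¹¹ m = 0.784 AU.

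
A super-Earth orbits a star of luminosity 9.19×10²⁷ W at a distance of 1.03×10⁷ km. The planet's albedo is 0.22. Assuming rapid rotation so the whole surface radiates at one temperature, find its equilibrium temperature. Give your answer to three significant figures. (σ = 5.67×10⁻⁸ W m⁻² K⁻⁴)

d = 1.03×10⁷ km = 1.03×10¹⁰ m.
Flux: S = L/(4πd²) = 9.19×10²⁷/(4π×(1.03×10¹⁰)²) = 6.89×10⁶ W m⁻².
Energy balance: absorbed = emitted ⇒ πR²·S(1−A) = 4πR²·σT_eq⁴, so T_eq⁴ = S(1−A)/(4σ).
T_eq = [6.89×10⁶ × 0.78 / (4 × 5.67×10⁻⁸)]^(1/4) = (2.37×10¹³)^(1/4) = 2210 K.

T_eq ≈ 2210 K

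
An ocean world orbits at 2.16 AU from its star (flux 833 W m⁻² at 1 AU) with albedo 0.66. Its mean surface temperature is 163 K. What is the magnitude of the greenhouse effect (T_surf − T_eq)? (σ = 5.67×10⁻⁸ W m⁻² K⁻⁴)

ΔT ≈ 35.1 K

S = 833/2.16² = 178.5 W m⁻².
T_eq = [S(1−A)/(4σ)]^(1/4) = [178.5×0.34/(4×5.67×10⁻⁸)]^(1/4) = 127.9 K.
ΔT = T_surf − T_eq = 163 − 127.9.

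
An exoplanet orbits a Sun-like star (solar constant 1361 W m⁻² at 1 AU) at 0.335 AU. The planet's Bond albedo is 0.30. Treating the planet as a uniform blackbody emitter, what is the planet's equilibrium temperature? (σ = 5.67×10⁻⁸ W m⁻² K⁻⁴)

Flux at 0.335 AU: S = 1361/0.335² = 1.21×10⁴ W m⁻².
Energy balance: absorbed = emitted ⇒ πR²·S(1−A) = 4πR²·σT_eq⁴, so T_eq⁴ = S(1−A)/(4σ).
T_eq = [1.21×10⁴ × 0.70 / (4 × 5.67×10⁻⁸)]^(1/4) = (3.74×10¹⁰)^(1/4) = 440 K.

T_eq ≈ 440 K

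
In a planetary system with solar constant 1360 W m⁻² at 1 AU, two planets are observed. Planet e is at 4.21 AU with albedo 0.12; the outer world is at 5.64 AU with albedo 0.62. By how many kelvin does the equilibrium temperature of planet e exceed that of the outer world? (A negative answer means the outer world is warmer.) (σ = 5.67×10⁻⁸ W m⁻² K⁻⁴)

ΔT ≈ 39.4 K

T_eq = [S₀(1−A)/(4σd²)]^(1/4), so T ∝ (1−A)^(1/4) / √d.
T₁ = [1360×0.88/(4×5.67×10⁻⁸×4.21²)]^(1/4) = 131.36 K.
T₂ = [1360×0.38/(4×5.67×10⁻⁸×5.64²)]^(1/4) = 92.00 K.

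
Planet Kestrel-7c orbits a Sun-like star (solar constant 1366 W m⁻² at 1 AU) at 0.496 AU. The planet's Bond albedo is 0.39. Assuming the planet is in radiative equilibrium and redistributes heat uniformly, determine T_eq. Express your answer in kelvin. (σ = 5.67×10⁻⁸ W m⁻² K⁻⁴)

Flux at 0.496 AU: S = 1366/0.496² = 5550 W m⁻².
Energy balance: absorbed = emitted ⇒ πR²·S(1−A) = 4πR²·σT_eq⁴, so T_eq⁴ = S(1−A)/(4σ).
T_eq = [5550 × 0.61 / (4 × 5.67×10⁻⁸)]^(1/4) = (1.49×10¹⁰)^(1/4) = 350 K.

T_eq ≈ 350 K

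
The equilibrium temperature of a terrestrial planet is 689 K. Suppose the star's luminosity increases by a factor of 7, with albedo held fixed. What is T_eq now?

T_eq ∝ L^(1/4) · d^(−1/2).
T′ = 689 × 7^(1/4) = 1120 K.

T_eq ≈ 1120 K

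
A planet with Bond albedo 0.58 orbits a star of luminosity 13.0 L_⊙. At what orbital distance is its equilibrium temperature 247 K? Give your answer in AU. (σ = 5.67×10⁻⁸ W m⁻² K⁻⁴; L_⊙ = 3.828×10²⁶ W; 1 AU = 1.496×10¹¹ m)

L = 13.0 × 3.828×10²⁶ = 4.98×10²⁷ W.
From T_eq⁴ = L(1−A)/(16πσd²): d = √[L(1−A)/(16πσT_eq⁴)].
d = √[4.98×10²⁷ × 0.42 / (16π × 5.67×10⁻⁸ × (247)⁴)] = 4.44×10¹¹ m = 2.97 AU.

d ≈ 2.97 AU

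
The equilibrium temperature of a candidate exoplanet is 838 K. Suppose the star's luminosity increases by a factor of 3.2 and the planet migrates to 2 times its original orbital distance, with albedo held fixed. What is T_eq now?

T_eq ∝ L^(1/4) · d^(−1/2).
T′ = 838 × 3.2^(1/4) / 2^(1/2) = 793 K.

T_eq ≈ 793 K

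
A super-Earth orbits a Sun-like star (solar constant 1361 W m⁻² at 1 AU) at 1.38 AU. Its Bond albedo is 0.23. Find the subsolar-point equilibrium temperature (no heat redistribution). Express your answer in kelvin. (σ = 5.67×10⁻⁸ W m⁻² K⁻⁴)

Flux at 1.38 AU: S = 1361/1.38² = 715 W m⁻².
At the subsolar point the surface absorbs S(1−A) and emits σT⁴ per unit area — no factor of 4, since only the local patch is in balance.
T = [715 × 0.77 / 5.67×10⁻⁸]^(1/4) = (9.71×10⁹)^(1/4) = 314 K.

T_ss ≈ 314 K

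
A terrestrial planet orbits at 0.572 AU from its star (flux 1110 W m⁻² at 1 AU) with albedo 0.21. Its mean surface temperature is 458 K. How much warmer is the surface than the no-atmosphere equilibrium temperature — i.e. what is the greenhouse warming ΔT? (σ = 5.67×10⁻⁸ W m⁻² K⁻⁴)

ΔT ≈ 128.3 K

S = 1110/0.572² = 3393 W m⁻².
T_eq = [S(1−A)/(4σ)]^(1/4) = [3393×0.79/(4×5.67×10⁻⁸)]^(1/4) = 329.7 K.
ΔT = T_surf − T_eq = 458 − 329.7.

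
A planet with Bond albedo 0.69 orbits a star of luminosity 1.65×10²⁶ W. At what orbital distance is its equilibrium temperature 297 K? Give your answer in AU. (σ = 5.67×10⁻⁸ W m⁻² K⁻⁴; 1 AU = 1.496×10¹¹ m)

From T_eq⁴ = L(1−A)/(16πσd²): d = √[L(1−A)/(16πσT_eq⁴)].
d = √[1.65×10²⁶ × 0.31 / (16π × 5.67×10⁻⁸ × (297)⁴)] = 4.80×10¹⁰ m = 0.321 AU.

d ≈ 0.321 AU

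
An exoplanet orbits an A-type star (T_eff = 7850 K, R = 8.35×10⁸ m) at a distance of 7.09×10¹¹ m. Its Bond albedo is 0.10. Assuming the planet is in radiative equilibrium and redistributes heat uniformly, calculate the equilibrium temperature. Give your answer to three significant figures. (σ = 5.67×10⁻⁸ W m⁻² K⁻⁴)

T_eq ≈ 186 K

L = 4πR_⋆²σT_⋆⁴ = 4π(8.35×10⁸)² × 5.67×10⁻⁸ × (7850)⁴ = 1.89×10²⁷ W.
S = L/(4πd²) = 299 W m⁻².
Energy balance: absorbed = emitted ⇒ πR²·S(1−A) = 4πR²·σT_eq⁴, so T_eq⁴ = S(1−A)/(4σ).
T_eq = [299 × 0.90 / (4 × 5.67×10⁻⁸)]^(1/4) = (1.19×10⁹)^(1/4) = 186 K.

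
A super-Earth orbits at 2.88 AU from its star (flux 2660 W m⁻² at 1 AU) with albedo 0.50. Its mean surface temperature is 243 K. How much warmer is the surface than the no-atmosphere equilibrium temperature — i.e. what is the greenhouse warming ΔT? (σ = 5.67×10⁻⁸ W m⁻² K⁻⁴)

ΔT ≈ 79.9 K

S = 2660/2.88² = 320.7 W m⁻².
T_eq = [S(1−A)/(4σ)]^(1/4) = [320.7×0.50/(4×5.67×10⁻⁸)]^(1/4) = 163.1 K.
ΔT = T_surf − T_eq = 243 − 163.1.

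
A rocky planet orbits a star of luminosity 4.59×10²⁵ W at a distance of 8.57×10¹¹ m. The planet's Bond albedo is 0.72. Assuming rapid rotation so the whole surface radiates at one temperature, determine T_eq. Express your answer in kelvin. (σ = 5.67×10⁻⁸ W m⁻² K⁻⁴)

Flux: S = L/(4πd²) = 4.59×10²⁵/(4π×(8.57×10¹¹)²) = 4.97 W m⁻².
Energy balance: absorbed = emitted ⇒ πR²·S(1−A) = 4πR²·σT_eq⁴, so T_eq⁴ = S(1−A)/(4σ).
T_eq = [4.97 × 0.28 / (4 × 5.67×10⁻⁸)]^(1/4) = (6.14×10⁶)^(1/4) = 49.8 K.

T_eq ≈ 49.8 K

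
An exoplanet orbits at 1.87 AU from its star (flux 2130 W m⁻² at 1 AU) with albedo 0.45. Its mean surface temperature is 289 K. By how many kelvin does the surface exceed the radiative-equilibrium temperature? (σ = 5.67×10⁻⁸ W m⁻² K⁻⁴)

S = 2130/1.87² = 609.1 W m⁻².
T_eq = [S(1−A)/(4σ)]^(1/4) = [609.1×0.55/(4×5.67×10⁻⁸)]^(1/4) = 196.0 K.
ΔT = T_surf − T_eq = 289 − 196.0.

ΔT ≈ 93.0 K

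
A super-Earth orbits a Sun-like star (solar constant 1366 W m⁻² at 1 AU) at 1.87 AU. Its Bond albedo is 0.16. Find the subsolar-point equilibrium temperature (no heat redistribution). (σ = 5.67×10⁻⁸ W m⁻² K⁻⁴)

T_ss ≈ 276 K

Flux at 1.87 AU: S = 1366/1.87² = 391 W m⁻².
At the subsolar point the surface absorbs S(1−A) and emits σT⁴ per unit area — no factor of 4, since only the local patch is in balance.
T = [391 × 0.84 / 5.67×10⁻⁸]^(1/4) = (5.79×10⁹)^(1/4) = 276 K.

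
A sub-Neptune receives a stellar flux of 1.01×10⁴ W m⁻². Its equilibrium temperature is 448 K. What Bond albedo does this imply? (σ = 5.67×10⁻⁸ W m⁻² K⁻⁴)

From T_eq⁴ = S(1−A)/(4σ): 1−A = 4σT_eq⁴/S.
1−A = 4 × 5.67×10⁻⁸ × (448)⁴ / 1.01×10⁴ = 0.905.

A ≈ 0.10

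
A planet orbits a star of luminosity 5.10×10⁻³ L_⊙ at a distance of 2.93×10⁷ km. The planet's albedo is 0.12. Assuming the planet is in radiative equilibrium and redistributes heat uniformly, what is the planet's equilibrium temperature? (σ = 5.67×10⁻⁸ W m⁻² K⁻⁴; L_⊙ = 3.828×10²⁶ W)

T_eq ≈ 163 K

d = 2.93×10⁷ km = 2.93×10¹⁰ m.
L = 5.10×10⁻³ × 3.828×10²⁶ = 1.95×10²⁴ W.
Flux: S = L/(4πd²) = 1.95×10²⁴/(4π×(2.93×10¹⁰)²) = 181 W m⁻².
Energy balance: absorbed = emitted ⇒ πR²·S(1−A) = 4πR²·σT_eq⁴, so T_eq⁴ = S(1−A)/(4σ).
T_eq = [181 × 0.88 / (4 × 5.67×10⁻⁸)]^(1/4) = (7.02×10⁸)^(1/4) = 163 K.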